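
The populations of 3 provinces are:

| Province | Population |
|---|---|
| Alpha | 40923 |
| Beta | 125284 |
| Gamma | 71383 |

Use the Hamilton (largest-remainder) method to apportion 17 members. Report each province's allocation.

Standard divisor: 237590 ÷ 17 ≈ 13975.882.
Standard quotas: Alpha 2.9281, Beta 8.9643, Gamma 5.1076.
Lower quotas: Alpha 2, Beta 8, Gamma 5 (sum 15, leaving 2 seats).
Remainders in descending order: Beta 0.9643, Alpha 0.9281, Gamma 0.1076.
Largest remainders: Beta, Alpha receive the extra seats.

Alpha 3, Beta 9, Gamma 5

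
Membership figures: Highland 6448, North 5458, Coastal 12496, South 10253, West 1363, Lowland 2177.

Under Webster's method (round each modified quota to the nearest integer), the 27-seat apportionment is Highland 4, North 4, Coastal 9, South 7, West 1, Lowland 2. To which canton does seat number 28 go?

Priority for the next seat is population ÷ (current seats + 0.5).
Priorities: Highland 1432.889, North 1212.889, Coastal 1315.368, South 1367.067, West 908.667, Lowland 870.800.
Highest priority: Highland.

Highland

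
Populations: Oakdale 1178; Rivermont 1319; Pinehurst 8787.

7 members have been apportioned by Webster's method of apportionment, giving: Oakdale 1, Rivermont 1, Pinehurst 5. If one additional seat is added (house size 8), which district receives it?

Pinehurst

Priority for the next seat is population ÷ (current seats + 0.5).
Priorities: Oakdale 785.333, Rivermont 879.333, Pinehurst 1597.636.
Highest priority: Pinehurst.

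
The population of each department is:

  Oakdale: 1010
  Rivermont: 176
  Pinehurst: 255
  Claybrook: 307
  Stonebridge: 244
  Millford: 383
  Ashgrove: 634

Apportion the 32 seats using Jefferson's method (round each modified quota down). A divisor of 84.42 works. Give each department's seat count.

With modified divisor 84.42: modified quotas Oakdale 11.964, Rivermont 2.085, Pinehurst 3.021, Claybrook 3.637, Stonebridge 2.890, Millford 4.537, Ashgrove 7.510.
Rounding down: Oakdale 11, Rivermont 2, Pinehurst 3, Claybrook 3, Stonebridge 2, Millford 4, Ashgrove 7 (total 32).

Oakdale: 11, Rivermont: 2, Pinehurst: 3, Claybrook: 3, Stonebridge: 2, Millford: 4, Ashgrove: 7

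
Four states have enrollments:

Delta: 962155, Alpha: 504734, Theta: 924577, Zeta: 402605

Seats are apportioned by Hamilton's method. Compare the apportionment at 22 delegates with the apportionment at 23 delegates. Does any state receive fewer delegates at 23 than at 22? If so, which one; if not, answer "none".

none

At 22 seats: Delta 8, Alpha 4, Theta 7, Zeta 3.
At 23 seats: Delta 8, Alpha 4, Theta 8, Zeta 3.
No state's allocation decreased.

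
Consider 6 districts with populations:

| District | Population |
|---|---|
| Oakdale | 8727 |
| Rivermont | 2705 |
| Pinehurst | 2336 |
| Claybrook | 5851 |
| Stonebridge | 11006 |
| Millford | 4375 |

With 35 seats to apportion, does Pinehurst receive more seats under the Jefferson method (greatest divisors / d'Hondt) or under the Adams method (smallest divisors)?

Jefferson: Oakdale 9, Rivermont 2, Pinehurst 2, Claybrook 6, Stonebridge 12, Millford 4.
Adams: Oakdale 8, Rivermont 3, Pinehurst 3, Claybrook 6, Stonebridge 11, Millford 4.
Pinehurst gets 2 under Jefferson and 3 under Adams.

Adams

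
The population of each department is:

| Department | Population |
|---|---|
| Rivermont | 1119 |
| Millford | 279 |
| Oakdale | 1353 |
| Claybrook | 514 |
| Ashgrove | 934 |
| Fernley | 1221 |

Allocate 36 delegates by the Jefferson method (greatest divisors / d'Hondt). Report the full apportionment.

Rivermont 8, Millford 2, Oakdale 9, Claybrook 3, Ashgrove 6, Fernley 8

Standard divisor 5420/36 ≈ 150.556; standard quotas: Rivermont 7.432, Millford 1.853, Oakdale 8.987, Claybrook 3.414, Ashgrove 6.204, Fernley 8.110.
Rounding down gives 7, 1, 8, 3, 6, 8 = 33 seats, so the divisor must be adjusted.
With modified divisor 138: modified quotas Rivermont 8.109, Millford 2.022, Oakdale 9.804, Claybrook 3.725, Ashgrove 6.768, Fernley 8.848.
Rounding down: Rivermont 8, Millford 2, Oakdale 9, Claybrook 3, Ashgrove 6, Fernley 8 (total 36).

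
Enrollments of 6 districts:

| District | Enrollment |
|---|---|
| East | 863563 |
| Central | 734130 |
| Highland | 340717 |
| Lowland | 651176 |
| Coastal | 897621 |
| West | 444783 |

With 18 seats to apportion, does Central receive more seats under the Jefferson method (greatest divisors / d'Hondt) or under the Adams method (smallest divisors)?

Jefferson: East 4, Central 4, Highland 1, Lowland 3, Coastal 4, West 2.
Adams: East 4, Central 3, Highland 2, Lowland 3, Coastal 4, West 2.
Central gets 4 under Jefferson and 3 under Adams.

Jefferson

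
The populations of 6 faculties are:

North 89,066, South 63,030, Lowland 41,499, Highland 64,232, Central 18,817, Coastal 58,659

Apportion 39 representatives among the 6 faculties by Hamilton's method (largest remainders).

North=10; South=7; Lowland=5; Highland=8; Central=2; Coastal=7

Standard divisor: 335303 ÷ 39 ≈ 8597.513.
Standard quotas: North 10.3595, South 7.3312, Lowland 4.8269, Highland 7.4710, Central 2.1887, Coastal 6.8228.
Lower quotas: North 10, South 7, Lowland 4, Highland 7, Central 2, Coastal 6 (sum 36, leaving 3 seats).
Remainders in descending order: Lowland 0.8269, Coastal 0.8228, Highland 0.4710, North 0.3595, South 0.3312, Central 0.1887.
Largest remainders: Lowland, Coastal, Highland receive the extra seats.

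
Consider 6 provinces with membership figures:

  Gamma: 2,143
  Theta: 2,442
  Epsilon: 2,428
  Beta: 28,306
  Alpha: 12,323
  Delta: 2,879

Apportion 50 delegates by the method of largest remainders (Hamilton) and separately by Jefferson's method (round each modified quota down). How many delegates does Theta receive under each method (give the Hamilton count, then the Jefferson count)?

Hamilton: Gamma 2, Theta 3, Epsilon 2, Beta 28, Alpha 12, Delta 3.
Jefferson: Gamma 2, Theta 2, Epsilon 2, Beta 29, Alpha 12, Delta 3.
Theta gets 3 under Hamilton and 2 under Jefferson.

3 and 2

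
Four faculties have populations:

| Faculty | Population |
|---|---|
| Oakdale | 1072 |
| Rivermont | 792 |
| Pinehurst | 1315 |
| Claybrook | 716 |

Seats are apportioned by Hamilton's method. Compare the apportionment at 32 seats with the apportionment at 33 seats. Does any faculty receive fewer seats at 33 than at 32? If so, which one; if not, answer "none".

At 32 seats: Oakdale 9, Rivermont 6, Pinehurst 11, Claybrook 6.
At 33 seats: Oakdale 9, Rivermont 7, Pinehurst 11, Claybrook 6.
No faculty's allocation decreased.

none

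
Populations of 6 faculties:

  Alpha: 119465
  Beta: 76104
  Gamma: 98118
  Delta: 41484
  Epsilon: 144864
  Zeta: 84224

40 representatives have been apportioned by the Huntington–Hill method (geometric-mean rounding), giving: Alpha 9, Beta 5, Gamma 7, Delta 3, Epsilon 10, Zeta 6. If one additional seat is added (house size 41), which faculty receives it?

Beta

Priority for the next seat is population ÷ (√(s·(s+1))).
Priorities: Alpha 12592.717, Beta 13894.626, Gamma 13111.569, Delta 11975.399, Epsilon 13812.240, Zeta 12996.045.
Highest priority: Beta.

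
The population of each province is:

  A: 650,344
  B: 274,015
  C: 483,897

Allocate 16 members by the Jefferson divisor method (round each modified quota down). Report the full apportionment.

Standard divisor 1408256/16 ≈ 88016; standard quotas: A 7.389, B 3.113, C 5.498.
Rounding down gives 7, 3, 5 = 15 seats, so the divisor must be adjusted.
With modified divisor 81000: modified quotas A 8.029, B 3.383, C 5.974.
Rounding down: A 8, B 3, C 5 (total 16).

A: 8; B: 3; C: 5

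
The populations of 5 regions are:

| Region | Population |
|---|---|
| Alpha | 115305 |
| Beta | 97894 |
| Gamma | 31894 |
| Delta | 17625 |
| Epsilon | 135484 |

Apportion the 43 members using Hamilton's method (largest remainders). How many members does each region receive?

Total 398202; standard divisor 398202/43 ≈ 9260.512.
Standard quotas: Alpha 12.4513, Beta 10.5711, Gamma 3.4441, Delta 1.9032, Epsilon 14.6303.
Lower quotas: Alpha 12, Beta 10, Gamma 3, Delta 1, Epsilon 14 (sum 40, leaving 3 seats).
Remainders in descending order: Delta 0.9032, Epsilon 0.6303, Beta 0.5711, Alpha 0.4513, Gamma 0.4441.
The surplus seats go to Delta, Epsilon, Beta.

Alpha: 12, Beta: 11, Gamma: 3, Delta: 2, Epsilon: 15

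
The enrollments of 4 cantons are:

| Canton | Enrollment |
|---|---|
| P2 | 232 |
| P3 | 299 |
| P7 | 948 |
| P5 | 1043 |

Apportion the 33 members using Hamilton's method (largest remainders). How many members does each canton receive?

P2=3; P3=4; P7=12; P5=14

The standard divisor is 2522/33 ≈ 76.424.
Standard quotas: P2 3.036, P3 3.912, P7 12.404, P5 13.648.
Lower quotas: P2 3, P3 3, P7 12, P5 13 (sum 31, leaving 2 seats).
Remainders in descending order: P3 0.912, P5 0.648, P7 0.404, P2 0.036.
Largest remainders: P3, P5 receive the extra seats.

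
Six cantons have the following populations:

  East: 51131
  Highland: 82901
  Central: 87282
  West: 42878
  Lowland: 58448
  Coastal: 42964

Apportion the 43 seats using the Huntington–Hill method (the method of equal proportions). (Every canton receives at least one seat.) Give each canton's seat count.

With divisor 8530: modified quotas East 5.994, Highland 9.719, Central 10.232, West 5.027, Lowland 6.852, Coastal 5.037.
Geometric-mean thresholds: East √(5·6)=5.477, Highland √(9·10)=9.487, Central √(10·11)=10.488, West √(5·6)=5.477, Lowland √(6·7)=6.481, Coastal √(5·6)=5.477.
Each quota rounded against its threshold gives East 6, Highland 10, Central 10, West 5, Lowland 7, Coastal 5 (total 43).

East=6; Highland=10; Central=10; West=5; Lowland=7; Coastal=5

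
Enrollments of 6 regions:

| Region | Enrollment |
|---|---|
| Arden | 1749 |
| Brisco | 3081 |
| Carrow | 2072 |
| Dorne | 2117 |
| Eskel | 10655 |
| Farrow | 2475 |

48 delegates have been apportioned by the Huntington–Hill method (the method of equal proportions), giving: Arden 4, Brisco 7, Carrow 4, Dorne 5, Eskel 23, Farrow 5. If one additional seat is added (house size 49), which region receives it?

Carrow

Priority for the next seat is population ÷ (√(s·(s+1))).
Priorities: Arden 391.088, Brisco 411.716, Carrow 463.313, Dorne 386.510, Eskel 453.507, Farrow 451.871.
Highest priority: Carrow.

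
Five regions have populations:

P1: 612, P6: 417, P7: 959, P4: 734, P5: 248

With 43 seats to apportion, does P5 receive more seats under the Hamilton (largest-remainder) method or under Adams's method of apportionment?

Hamilton: P1 9, P6 6, P7 14, P4 11, P5 3.
Adams: P1 9, P6 6, P7 14, P4 10, P5 4.
P5 gets 3 under Hamilton and 4 under Adams.

Adams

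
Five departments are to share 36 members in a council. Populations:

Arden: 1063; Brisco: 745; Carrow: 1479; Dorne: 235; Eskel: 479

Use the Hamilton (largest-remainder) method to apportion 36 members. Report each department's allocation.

The standard divisor is 4001/36 ≈ 111.139.
Standard quotas: Arden 9.565, Brisco 6.703, Carrow 13.308, Dorne 2.114, Eskel 4.310.
Lower quotas: Arden 9, Brisco 6, Carrow 13, Dorne 2, Eskel 4 (sum 34, leaving 2 seats).
Remainders in descending order: Brisco 0.703, Arden 0.565, Eskel 0.310, Carrow 0.308, Dorne 0.114.
The surplus seats go to Brisco, Arden.

Arden 10, Brisco 7, Carrow 13, Dorne 2, Eskel 4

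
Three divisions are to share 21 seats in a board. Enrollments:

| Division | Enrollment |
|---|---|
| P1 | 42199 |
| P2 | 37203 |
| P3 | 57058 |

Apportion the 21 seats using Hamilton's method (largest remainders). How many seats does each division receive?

Standard divisor: 136460 ÷ 21 ≈ 6498.095.
Standard quotas: P1 6.4941, P2 5.7252, P3 8.7807.
Lower quotas: P1 6, P2 5, P3 8 (sum 19, leaving 2 seats).
Remainders in descending order: P3 0.7807, P2 0.7252, P1 0.4941.
Largest remainders: P3, P2 receive the extra seats.

P1 6; P2 6; P3 9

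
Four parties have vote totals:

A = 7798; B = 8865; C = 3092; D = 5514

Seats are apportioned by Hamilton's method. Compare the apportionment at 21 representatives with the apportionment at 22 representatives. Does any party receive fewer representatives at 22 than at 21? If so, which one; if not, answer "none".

At 21 seats: A 6, B 7, C 3, D 5.
At 22 seats: A 7, B 8, C 2, D 5.
C drops from 3 to 2.

C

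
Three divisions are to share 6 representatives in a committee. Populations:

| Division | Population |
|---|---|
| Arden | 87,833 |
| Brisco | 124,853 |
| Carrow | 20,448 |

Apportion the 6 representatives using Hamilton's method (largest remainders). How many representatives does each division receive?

The standard divisor is 233134/6 ≈ 38855.667.
Standard quotas: Arden 2.2605, Brisco 3.2133, Carrow 0.5263.
Lower quotas: Arden 2, Brisco 3, Carrow 0 (sum 5, leaving 1 seat).
Remainders in descending order: Carrow 0.5263, Arden 0.2605, Brisco 0.2133.
Largest remainder: Carrow receives the extra seat.

Arden=2; Brisco=3; Carrow=1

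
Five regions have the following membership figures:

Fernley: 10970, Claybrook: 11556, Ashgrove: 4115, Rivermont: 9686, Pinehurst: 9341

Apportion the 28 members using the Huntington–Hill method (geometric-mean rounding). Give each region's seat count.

With divisor 1686: modified quotas Fernley 6.507, Claybrook 6.854, Ashgrove 2.441, Rivermont 5.745, Pinehurst 5.540.
Geometric-mean thresholds: Fernley √(6·7)=6.481, Claybrook √(6·7)=6.481, Ashgrove √(2·3)=2.449, Rivermont √(5·6)=5.477, Pinehurst √(5·6)=5.477.
Each quota rounded against its threshold gives Fernley 7, Claybrook 7, Ashgrove 2, Rivermont 6, Pinehurst 6 (total 28).

Fernley: 7, Claybrook: 7, Ashgrove: 2, Rivermont: 6, Pinehurst: 6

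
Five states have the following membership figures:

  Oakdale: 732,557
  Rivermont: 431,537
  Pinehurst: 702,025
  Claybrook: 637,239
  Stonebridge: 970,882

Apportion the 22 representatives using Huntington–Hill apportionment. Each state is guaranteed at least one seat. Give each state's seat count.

Oakdale 5, Rivermont 3, Pinehurst 4, Claybrook 4, Stonebridge 6

With divisor 160391: modified quotas Oakdale 4.567, Rivermont 2.691, Pinehurst 4.377, Claybrook 3.973, Stonebridge 6.053.
Geometric-mean thresholds: Oakdale √(4·5)=4.472, Rivermont √(2·3)=2.449, Pinehurst √(4·5)=4.472, Claybrook √(3·4)=3.464, Stonebridge √(6·7)=6.481.
Each quota rounded against its threshold gives Oakdale 5, Rivermont 3, Pinehurst 4, Claybrook 4, Stonebridge 6 (total 22).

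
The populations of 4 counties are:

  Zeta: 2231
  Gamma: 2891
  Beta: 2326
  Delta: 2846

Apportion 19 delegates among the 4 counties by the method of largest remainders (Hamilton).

The standard divisor is 10294/19 ≈ 541.789.
Standard quotas: Zeta 4.118, Gamma 5.336, Beta 4.293, Delta 5.253.
Lower quotas: Zeta 4, Gamma 5, Beta 4, Delta 5 (sum 18, leaving 1 seat).
Remainders in descending order: Gamma 0.336, Beta 0.293, Delta 0.253, Zeta 0.118.
Largest remainder: Gamma receives the extra seat.

Zeta=4, Gamma=6, Beta=4, Delta=5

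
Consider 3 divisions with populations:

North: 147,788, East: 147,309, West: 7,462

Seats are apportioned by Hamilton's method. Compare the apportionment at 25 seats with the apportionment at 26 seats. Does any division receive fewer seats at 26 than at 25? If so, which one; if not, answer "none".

At 25 seats: North 12, East 12, West 1.
At 26 seats: North 13, East 13, West 0.
West drops from 1 to 0.

West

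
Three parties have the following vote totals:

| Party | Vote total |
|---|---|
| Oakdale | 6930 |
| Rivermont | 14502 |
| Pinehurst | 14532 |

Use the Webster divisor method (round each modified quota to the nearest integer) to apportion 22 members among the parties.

Oakdale 4; Rivermont 9; Pinehurst 9

Standard divisor 35964/22 ≈ 1634.727; standard quotas: Oakdale 4.239, Rivermont 8.871, Pinehurst 8.890.
Rounding to the nearest integer gives Oakdale 4, Rivermont 9, Pinehurst 9 — total 22, matching the house size, so no adjustment is needed.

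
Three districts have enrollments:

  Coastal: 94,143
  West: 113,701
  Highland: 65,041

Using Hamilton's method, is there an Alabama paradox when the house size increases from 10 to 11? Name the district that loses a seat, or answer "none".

At 10 seats: Coastal 4, West 4, Highland 2.
At 11 seats: Coastal 4, West 4, Highland 3.
No district's allocation decreased.

none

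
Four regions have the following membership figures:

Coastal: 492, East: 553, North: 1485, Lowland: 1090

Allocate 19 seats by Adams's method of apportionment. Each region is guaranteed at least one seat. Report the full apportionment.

Coastal 3, East 3, North 7, Lowland 6

Standard divisor 3620/19 ≈ 190.526; standard quotas: Coastal 2.582, East 2.902, North 7.794, Lowland 5.721.
Rounding up gives 3, 3, 8, 6 = 20 seats, so the divisor must be adjusted.
With modified divisor 215: modified quotas Coastal 2.288, East 2.572, North 6.907, Lowland 5.070.
Rounding up: Coastal 3, East 3, North 7, Lowland 6 (total 19).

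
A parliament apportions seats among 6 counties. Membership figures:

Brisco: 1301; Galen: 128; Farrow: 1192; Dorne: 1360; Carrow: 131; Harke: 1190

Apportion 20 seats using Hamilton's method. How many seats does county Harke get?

Standard divisor: 5302 ÷ 20 ≈ 265.1.
Standard quotas: Brisco 4.908, Galen 0.483, Farrow 4.496, Dorne 5.130, Carrow 0.494, Harke 4.489.
Lower quotas: Brisco 4, Galen 0, Farrow 4, Dorne 5, Carrow 0, Harke 4 (sum 17, leaving 3 seats).
Remainders in descending order: Brisco 0.908, Farrow 0.496, Carrow 0.494, Harke 0.489, Galen 0.483, Dorne 0.130.
Largest remainders: Brisco, Farrow, Carrow receive the extra seats.
Harke receives 4.

4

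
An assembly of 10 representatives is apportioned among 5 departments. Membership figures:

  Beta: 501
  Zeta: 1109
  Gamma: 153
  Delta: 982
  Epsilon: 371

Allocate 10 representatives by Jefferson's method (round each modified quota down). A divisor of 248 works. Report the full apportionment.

With modified divisor 248: modified quotas Beta 2.020, Zeta 4.472, Gamma 0.617, Delta 3.960, Epsilon 1.496.
Rounding down: Beta 2, Zeta 4, Gamma 0, Delta 3, Epsilon 1 (total 10).

Beta=2, Zeta=4, Gamma=0, Delta=3, Epsilon=1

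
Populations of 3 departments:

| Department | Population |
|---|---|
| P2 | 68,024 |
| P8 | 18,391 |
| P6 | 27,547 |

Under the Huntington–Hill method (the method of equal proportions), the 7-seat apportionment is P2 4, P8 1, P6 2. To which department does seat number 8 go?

P2

Priority for the next seat is population ÷ (√(s·(s+1))).
Priorities: P2 15210.629, P8 13004.401, P6 11246.016.
Highest priority: P2.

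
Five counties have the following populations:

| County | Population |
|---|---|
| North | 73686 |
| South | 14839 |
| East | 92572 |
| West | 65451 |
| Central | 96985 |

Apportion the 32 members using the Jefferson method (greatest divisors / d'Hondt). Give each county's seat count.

Standard divisor 343533/32 ≈ 10735.406; standard quotas: North 6.864, South 1.382, East 8.623, West 6.097, Central 9.034.
Rounding down gives 6, 1, 8, 6, 9 = 30 seats, so the divisor must be adjusted.
With modified divisor 10000: modified quotas North 7.369, South 1.484, East 9.257, West 6.545, Central 9.698.
Rounding down: North 7, South 1, East 9, West 6, Central 9 (total 32).

North 7, South 1, East 9, West 6, Central 9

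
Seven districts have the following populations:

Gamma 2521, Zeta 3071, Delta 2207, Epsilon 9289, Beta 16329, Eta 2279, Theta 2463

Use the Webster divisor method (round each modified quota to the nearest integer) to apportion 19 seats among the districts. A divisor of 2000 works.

Gamma 1, Zeta 2, Delta 1, Epsilon 5, Beta 8, Eta 1, Theta 1

With modified divisor 2000: modified quotas Gamma 1.260, Zeta 1.536, Delta 1.103, Epsilon 4.644, Beta 8.165, Eta 1.139, Theta 1.232.
Rounding to the nearest integer: Gamma 1, Zeta 2, Delta 1, Epsilon 5, Beta 8, Eta 1, Theta 1 (total 19).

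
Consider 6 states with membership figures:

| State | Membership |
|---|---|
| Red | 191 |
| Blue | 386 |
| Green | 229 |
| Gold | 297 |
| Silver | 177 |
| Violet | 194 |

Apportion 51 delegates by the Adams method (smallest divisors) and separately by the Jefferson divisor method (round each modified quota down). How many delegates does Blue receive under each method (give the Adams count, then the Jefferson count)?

Adams: Red 7, Blue 13, Green 8, Gold 10, Silver 6, Violet 7.
Jefferson: Red 6, Blue 14, Green 8, Gold 10, Silver 6, Violet 7.
Blue gets 13 under Adams and 14 under Jefferson.

13 and 14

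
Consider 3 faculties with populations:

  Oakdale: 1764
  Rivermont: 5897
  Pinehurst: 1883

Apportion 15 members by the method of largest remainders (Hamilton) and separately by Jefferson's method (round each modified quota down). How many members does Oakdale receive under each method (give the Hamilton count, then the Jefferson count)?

3 and 2

Hamilton: Oakdale 3, Rivermont 9, Pinehurst 3.
Jefferson: Oakdale 2, Rivermont 10, Pinehurst 3.
Oakdale gets 3 under Hamilton and 2 under Jefferson.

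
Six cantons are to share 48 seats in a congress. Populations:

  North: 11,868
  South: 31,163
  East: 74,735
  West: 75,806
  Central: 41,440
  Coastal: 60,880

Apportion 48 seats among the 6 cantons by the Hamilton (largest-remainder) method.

North=2, South=5, East=12, West=12, Central=7, Coastal=10

Standard divisor: 295892 ÷ 48 ≈ 6164.417.
Standard quotas: North 1.9252, South 5.0553, East 12.1236, West 12.2974, Central 6.7225, Coastal 9.8760.
Lower quotas: North 1, South 5, East 12, West 12, Central 6, Coastal 9 (sum 45, leaving 3 seats).
Remainders in descending order: North 0.9252, Coastal 0.8760, Central 0.7225, West 0.2974, East 0.1236, South 0.0553.
The surplus seats go to North, Coastal, Central.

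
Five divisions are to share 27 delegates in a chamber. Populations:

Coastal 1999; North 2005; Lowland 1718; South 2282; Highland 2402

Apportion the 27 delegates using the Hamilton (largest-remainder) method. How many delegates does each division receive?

Coastal=5; North=5; Lowland=5; South=6; Highland=6

The standard divisor is 10406/27 ≈ 385.407.
Standard quotas: Coastal 5.187, North 5.202, Lowland 4.458, South 5.921, Highland 6.232.
Lower quotas: Coastal 5, North 5, Lowland 4, South 5, Highland 6 (sum 25, leaving 2 seats).
Remainders in descending order: South 0.921, Lowland 0.458, Highland 0.232, North 0.202, Coastal 0.187.
The surplus seats go to South, Lowland.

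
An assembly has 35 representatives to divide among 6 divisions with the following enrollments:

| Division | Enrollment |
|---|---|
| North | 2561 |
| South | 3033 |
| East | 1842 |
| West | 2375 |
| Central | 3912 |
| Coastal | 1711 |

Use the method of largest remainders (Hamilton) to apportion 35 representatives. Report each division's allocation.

North=6, South=7, East=4, West=5, Central=9, Coastal=4

Standard divisor: 15434 ÷ 35 ≈ 440.971.
Standard quotas: North 5.808, South 6.878, East 4.177, West 5.386, Central 8.871, Coastal 3.880.
Lower quotas: North 5, South 6, East 4, West 5, Central 8, Coastal 3 (sum 31, leaving 4 seats).
Remainders in descending order: Coastal 0.880, South 0.878, Central 0.871, North 0.808, West 0.386, East 0.177.
The surplus seats go to Coastal, South, Central, North.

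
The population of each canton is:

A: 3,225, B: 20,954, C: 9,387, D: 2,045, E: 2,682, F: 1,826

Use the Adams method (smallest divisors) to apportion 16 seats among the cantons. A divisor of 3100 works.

A 2; B 7; C 4; D 1; E 1; F 1

With modified divisor 3100: modified quotas A 1.040, B 6.759, C 3.028, D 0.660, E 0.865, F 0.589.
Rounding up: A 2, B 7, C 4, D 1, E 1, F 1 (total 16).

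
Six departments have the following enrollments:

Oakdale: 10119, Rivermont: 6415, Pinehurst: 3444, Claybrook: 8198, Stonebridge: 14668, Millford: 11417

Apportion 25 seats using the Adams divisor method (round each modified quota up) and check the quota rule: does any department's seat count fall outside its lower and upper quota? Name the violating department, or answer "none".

none

Standard quotas: Oakdale 4.662, Rivermont 2.956, Pinehurst 1.587, Claybrook 3.777, Stonebridge 6.758, Millford 5.260.
Adams allocation: Oakdale 5, Rivermont 3, Pinehurst 2, Claybrook 4, Stonebridge 6, Millford 5.
Every allocation lies between the lower and upper quota.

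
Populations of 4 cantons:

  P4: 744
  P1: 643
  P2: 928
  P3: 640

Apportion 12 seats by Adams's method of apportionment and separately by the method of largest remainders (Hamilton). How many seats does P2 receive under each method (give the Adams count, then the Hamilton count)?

Adams: P4 3, P1 3, P2 3, P3 3.
Hamilton: P4 3, P1 3, P2 4, P3 2.
P2 gets 3 under Adams and 4 under Hamilton.

3 and 4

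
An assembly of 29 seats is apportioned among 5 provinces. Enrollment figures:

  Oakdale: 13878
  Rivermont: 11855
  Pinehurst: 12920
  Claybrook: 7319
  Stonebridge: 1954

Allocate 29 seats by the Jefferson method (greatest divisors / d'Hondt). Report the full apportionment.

Oakdale=9, Rivermont=7, Pinehurst=8, Claybrook=4, Stonebridge=1

Standard divisor 47926/29 ≈ 1652.621; standard quotas: Oakdale 8.398, Rivermont 7.173, Pinehurst 7.818, Claybrook 4.429, Stonebridge 1.182.
Rounding down gives 8, 7, 7, 4, 1 = 27 seats, so the divisor must be adjusted.
With modified divisor 1500: modified quotas Oakdale 9.252, Rivermont 7.903, Pinehurst 8.613, Claybrook 4.879, Stonebridge 1.303.
Rounding down: Oakdale 9, Rivermont 7, Pinehurst 8, Claybrook 4, Stonebridge 1 (total 29).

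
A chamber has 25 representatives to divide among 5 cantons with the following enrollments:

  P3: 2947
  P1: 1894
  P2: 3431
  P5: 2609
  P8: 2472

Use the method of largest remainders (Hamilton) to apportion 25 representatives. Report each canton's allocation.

Total 13353; standard divisor 13353/25 ≈ 534.12.
Standard quotas: P3 5.517, P1 3.546, P2 6.424, P5 4.885, P8 4.628.
Lower quotas: P3 5, P1 3, P2 6, P5 4, P8 4 (sum 22, leaving 3 seats).
Remainders in descending order: P5 0.885, P8 0.628, P1 0.546, P3 0.517, P2 0.424.
The surplus seats go to P5, P8, P1.

P3 5; P1 4; P2 6; P5 5; P8 5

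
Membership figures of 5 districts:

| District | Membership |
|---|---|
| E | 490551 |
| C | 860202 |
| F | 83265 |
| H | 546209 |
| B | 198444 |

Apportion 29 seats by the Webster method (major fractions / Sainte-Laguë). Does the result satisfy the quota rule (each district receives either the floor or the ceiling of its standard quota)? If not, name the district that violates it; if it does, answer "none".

none

Standard quotas: E 6.530, C 11.450, F 1.108, H 7.271, B 2.641.
Webster allocation: E 7, C 11, F 1, H 7, B 3.
Every allocation lies between the lower and upper quota.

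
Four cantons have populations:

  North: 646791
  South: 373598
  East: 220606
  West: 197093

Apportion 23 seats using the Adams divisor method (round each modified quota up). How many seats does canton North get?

Standard divisor 1438088/23 ≈ 62525.565; standard quotas: North 10.344, South 5.975, East 3.528, West 3.152.
Rounding up gives 11, 6, 4, 4 = 25 seats, so the divisor must be adjusted.
With modified divisor 68800: modified quotas North 9.401, South 5.430, East 3.206, West 2.865.
Rounding up: North 10, South 6, East 4, West 3 (total 23).
North receives 10.

10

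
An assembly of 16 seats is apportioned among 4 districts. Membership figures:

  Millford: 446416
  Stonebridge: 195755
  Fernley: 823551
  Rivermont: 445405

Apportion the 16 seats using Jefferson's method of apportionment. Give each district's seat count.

Millford 4, Stonebridge 1, Fernley 7, Rivermont 4

Standard divisor 1911127/16 ≈ 119445.438; standard quotas: Millford 3.737, Stonebridge 1.639, Fernley 6.895, Rivermont 3.729.
Rounding down gives 3, 1, 6, 3 = 13 seats, so the divisor must be adjusted.
With modified divisor 107100: modified quotas Millford 4.168, Stonebridge 1.828, Fernley 7.690, Rivermont 4.159.
Rounding down: Millford 4, Stonebridge 1, Fernley 7, Rivermont 4 (total 16).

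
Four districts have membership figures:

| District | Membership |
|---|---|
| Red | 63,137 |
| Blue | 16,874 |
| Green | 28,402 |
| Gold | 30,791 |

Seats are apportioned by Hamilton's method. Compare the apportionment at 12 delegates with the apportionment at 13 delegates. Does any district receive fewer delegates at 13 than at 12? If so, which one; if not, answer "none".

At 12 seats: Red 5, Blue 2, Green 2, Gold 3.
At 13 seats: Red 6, Blue 1, Green 3, Gold 3.
Blue drops from 2 to 1.

Blue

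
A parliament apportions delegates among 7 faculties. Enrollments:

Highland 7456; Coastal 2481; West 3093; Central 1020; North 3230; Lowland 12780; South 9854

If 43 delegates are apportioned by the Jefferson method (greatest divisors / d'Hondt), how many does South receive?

11

Standard divisor 39914/43 ≈ 928.233; standard quotas: Highland 8.032, Coastal 2.673, West 3.332, Central 1.099, North 3.480, Lowland 13.768, South 10.616.
Rounding down gives 8, 2, 3, 1, 3, 13, 10 = 40 seats, so the divisor must be adjusted.
With modified divisor 840: modified quotas Highland 8.876, Coastal 2.954, West 3.682, Central 1.214, North 3.845, Lowland 15.214, South 11.731.
Rounding down: Highland 8, Coastal 2, West 3, Central 1, North 3, Lowland 15, South 11 (total 43).
South receives 11.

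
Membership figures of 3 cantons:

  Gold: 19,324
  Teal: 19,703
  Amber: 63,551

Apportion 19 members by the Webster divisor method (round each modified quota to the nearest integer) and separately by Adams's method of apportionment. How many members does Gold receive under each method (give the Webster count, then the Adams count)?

3 and 4

Webster: Gold 3, Teal 4, Amber 12.
Adams: Gold 4, Teal 4, Amber 11.
Gold gets 3 under Webster and 4 under Adams.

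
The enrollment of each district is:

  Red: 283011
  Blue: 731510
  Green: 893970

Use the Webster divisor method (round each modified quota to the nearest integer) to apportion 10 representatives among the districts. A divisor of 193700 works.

With modified divisor 193700: modified quotas Red 1.461, Blue 3.777, Green 4.615.
Rounding to the nearest integer: Red 1, Blue 4, Green 5 (total 10).

Red=1, Blue=4, Green=5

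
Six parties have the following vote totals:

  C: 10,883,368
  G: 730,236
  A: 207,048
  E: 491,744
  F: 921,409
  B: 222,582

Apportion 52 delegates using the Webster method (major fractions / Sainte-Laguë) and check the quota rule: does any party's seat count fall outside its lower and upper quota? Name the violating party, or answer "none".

Standard quotas: C 42.057, G 2.822, A 0.800, E 1.900, F 3.561, B 0.860.
Webster allocation: C 41, G 3, A 1, E 2, F 4, B 1.
C has quota 42.057 (lower 42, upper 43) but receives 41 — outside the quota interval.

C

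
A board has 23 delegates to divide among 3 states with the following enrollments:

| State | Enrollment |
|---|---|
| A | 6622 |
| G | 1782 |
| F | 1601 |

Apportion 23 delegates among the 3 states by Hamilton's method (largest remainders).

Total 10005; standard divisor 10005/23 = 435.
Standard quotas: A 15.2230, G 4.0966, F 3.6805.
Lower quotas: A 15, G 4, F 3 (sum 22, leaving 1 seat).
Remainders in descending order: F 0.6805, A 0.2230, G 0.0966.
The surplus seat goes to F.

A: 15, G: 4, F: 4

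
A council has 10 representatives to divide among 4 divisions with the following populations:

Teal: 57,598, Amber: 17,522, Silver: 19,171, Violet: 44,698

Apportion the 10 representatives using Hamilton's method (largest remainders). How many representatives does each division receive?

Standard divisor: 138989 ÷ 10 ≈ 13898.9.
Standard quotas: Teal 4.1441, Amber 1.2607, Silver 1.3793, Violet 3.2159.
Lower quotas: Teal 4, Amber 1, Silver 1, Violet 3 (sum 9, leaving 1 seat).
Remainders in descending order: Silver 0.3793, Amber 0.2607, Violet 0.2159, Teal 0.1441.
Largest remainder: Silver receives the extra seat.

Teal=4; Amber=1; Silver=2; Violet=3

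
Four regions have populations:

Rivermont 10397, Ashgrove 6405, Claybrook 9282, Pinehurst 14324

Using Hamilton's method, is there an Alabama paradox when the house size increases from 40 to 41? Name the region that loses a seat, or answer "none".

At 40 seats: Rivermont 10, Ashgrove 7, Claybrook 9, Pinehurst 14.
At 41 seats: Rivermont 11, Ashgrove 6, Claybrook 9, Pinehurst 15.
Ashgrove drops from 7 to 6.

Ashgrove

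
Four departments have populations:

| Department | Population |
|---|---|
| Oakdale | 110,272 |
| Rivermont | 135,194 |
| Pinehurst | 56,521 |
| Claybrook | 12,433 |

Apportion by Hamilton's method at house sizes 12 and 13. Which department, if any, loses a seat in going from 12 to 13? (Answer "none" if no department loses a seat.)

At 12 seats: Oakdale 4, Rivermont 5, Pinehurst 2, Claybrook 1.
At 13 seats: Oakdale 5, Rivermont 6, Pinehurst 2, Claybrook 0.
Claybrook drops from 1 to 0.

Claybrook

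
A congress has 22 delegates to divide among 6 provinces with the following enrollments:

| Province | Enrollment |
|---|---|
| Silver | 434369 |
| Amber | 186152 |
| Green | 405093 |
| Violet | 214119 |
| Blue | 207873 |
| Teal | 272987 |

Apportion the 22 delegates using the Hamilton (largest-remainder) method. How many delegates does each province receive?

Total 1720593; standard divisor 1720593/22 ≈ 78208.773.
Standard quotas: Silver 5.5540, Amber 2.3802, Green 5.1796, Violet 2.7378, Blue 2.6579, Teal 3.4905.
Lower quotas: Silver 5, Amber 2, Green 5, Violet 2, Blue 2, Teal 3 (sum 19, leaving 3 seats).
Remainders in descending order: Violet 0.7378, Blue 0.6579, Silver 0.5540, Teal 0.4905, Amber 0.3802, Green 0.1796.
The surplus seats go to Violet, Blue, Silver.

Silver 6, Amber 2, Green 5, Violet 3, Blue 3, Teal 3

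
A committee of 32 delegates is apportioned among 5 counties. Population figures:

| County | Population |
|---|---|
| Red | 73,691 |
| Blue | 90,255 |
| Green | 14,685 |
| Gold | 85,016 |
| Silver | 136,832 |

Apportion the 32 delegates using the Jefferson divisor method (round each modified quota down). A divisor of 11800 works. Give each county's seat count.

With modified divisor 11800: modified quotas Red 6.245, Blue 7.649, Green 1.244, Gold 7.205, Silver 11.596.
Rounding down: Red 6, Blue 7, Green 1, Gold 7, Silver 11 (total 32).

Red 6, Blue 7, Green 1, Gold 7, Silver 11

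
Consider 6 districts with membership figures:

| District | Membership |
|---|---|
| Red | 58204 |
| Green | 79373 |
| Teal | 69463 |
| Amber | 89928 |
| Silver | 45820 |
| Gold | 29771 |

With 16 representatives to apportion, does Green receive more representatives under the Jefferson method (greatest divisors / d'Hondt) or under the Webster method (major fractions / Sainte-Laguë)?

Jefferson

Jefferson: Red 2, Green 4, Teal 3, Amber 4, Silver 2, Gold 1.
Webster: Red 3, Green 3, Teal 3, Amber 4, Silver 2, Gold 1.
Green gets 4 under Jefferson and 3 under Webster.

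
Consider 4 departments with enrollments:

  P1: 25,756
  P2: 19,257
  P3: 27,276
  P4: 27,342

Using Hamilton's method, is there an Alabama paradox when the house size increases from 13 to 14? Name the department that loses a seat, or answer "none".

none

At 13 seats: P1 3, P2 2, P3 4, P4 4.
At 14 seats: P1 3, P2 3, P3 4, P4 4.
No department's allocation decreased.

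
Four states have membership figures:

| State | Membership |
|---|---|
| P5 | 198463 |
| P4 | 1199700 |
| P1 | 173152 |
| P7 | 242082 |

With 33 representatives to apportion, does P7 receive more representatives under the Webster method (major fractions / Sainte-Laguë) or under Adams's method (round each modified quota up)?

Webster: P5 4, P4 22, P1 3, P7 4.
Adams: P5 4, P4 21, P1 3, P7 5.
P7 gets 4 under Webster and 5 under Adams.

Adams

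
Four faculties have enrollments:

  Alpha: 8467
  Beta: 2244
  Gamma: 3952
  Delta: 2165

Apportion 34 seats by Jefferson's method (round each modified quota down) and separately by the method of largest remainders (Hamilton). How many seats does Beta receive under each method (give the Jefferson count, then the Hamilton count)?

4 and 5

Jefferson: Alpha 18, Beta 4, Gamma 8, Delta 4.
Hamilton: Alpha 17, Beta 5, Gamma 8, Delta 4.
Beta gets 4 under Jefferson and 5 under Hamilton.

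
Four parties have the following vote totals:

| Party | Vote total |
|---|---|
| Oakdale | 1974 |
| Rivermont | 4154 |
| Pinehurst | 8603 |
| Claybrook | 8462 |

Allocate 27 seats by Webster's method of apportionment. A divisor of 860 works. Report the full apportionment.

With modified divisor 860: modified quotas Oakdale 2.295, Rivermont 4.830, Pinehurst 10.003, Claybrook 9.840.
Rounding to the nearest integer: Oakdale 2, Rivermont 5, Pinehurst 10, Claybrook 10 (total 27).

Oakdale=2; Rivermont=5; Pinehurst=10; Claybrook=10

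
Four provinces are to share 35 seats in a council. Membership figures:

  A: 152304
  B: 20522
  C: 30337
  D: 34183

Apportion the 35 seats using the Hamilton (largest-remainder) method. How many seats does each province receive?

A 22; B 3; C 5; D 5

Total 237346; standard divisor 237346/35 ≈ 6781.314.
Standard quotas: A 22.4594, B 3.0263, C 4.4736, D 5.0408.
Lower quotas: A 22, B 3, C 4, D 5 (sum 34, leaving 1 seat).
Remainders in descending order: C 0.4736, A 0.4594, D 0.0408, B 0.0263.
The surplus seat goes to C.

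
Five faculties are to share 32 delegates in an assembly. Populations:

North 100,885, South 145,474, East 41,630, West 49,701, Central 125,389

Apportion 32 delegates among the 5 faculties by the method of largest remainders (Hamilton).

The standard divisor is 463079/32 ≈ 14471.219.
Standard quotas: North 6.9714, South 10.0526, East 2.8767, West 3.4345, Central 8.6647.
Lower quotas: North 6, South 10, East 2, West 3, Central 8 (sum 29, leaving 3 seats).
Remainders in descending order: North 0.9714, East 0.8767, Central 0.6647, West 0.4345, South 0.0526.
Largest remainders: North, East, Central receive the extra seats.

North=7, South=10, East=3, West=3, Central=9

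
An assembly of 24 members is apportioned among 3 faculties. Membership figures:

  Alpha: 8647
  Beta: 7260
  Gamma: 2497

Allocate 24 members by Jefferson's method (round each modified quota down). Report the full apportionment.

Alpha: 11, Beta: 10, Gamma: 3

Standard divisor 18404/24 ≈ 766.833; standard quotas: Alpha 11.276, Beta 9.468, Gamma 3.256.
Rounding down gives 11, 9, 3 = 23 seats, so the divisor must be adjusted.
With modified divisor 723: modified quotas Alpha 11.960, Beta 10.041, Gamma 3.454.
Rounding down: Alpha 11, Beta 10, Gamma 3 (total 24).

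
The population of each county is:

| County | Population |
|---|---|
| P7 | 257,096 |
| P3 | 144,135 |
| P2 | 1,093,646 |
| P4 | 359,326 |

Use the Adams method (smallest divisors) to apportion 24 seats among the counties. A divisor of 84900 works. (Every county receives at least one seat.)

With modified divisor 84900: modified quotas P7 3.028, P3 1.698, P2 12.882, P4 4.232.
Rounding up: P7 4, P3 2, P2 13, P4 5 (total 24).

P7=4, P3=2, P2=13, P4=5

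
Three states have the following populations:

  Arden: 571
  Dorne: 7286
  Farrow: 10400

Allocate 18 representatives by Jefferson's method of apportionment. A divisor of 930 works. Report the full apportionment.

With modified divisor 930: modified quotas Arden 0.614, Dorne 7.834, Farrow 11.183.
Rounding down: Arden 0, Dorne 7, Farrow 11 (total 18).

Arden 0; Dorne 7; Farrow 11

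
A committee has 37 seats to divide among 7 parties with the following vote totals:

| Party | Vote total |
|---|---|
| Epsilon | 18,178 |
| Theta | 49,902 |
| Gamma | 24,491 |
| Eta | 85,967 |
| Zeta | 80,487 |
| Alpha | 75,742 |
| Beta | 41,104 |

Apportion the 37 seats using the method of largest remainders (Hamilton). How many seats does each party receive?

Epsilon 2, Theta 5, Gamma 2, Eta 9, Zeta 8, Alpha 7, Beta 4

Standard divisor: 375871 ÷ 37 ≈ 10158.676.
Standard quotas: Epsilon 1.7894, Theta 4.9123, Gamma 2.4108, Eta 8.4624, Zeta 7.9230, Alpha 7.4559, Beta 4.0462.
Lower quotas: Epsilon 1, Theta 4, Gamma 2, Eta 8, Zeta 7, Alpha 7, Beta 4 (sum 33, leaving 4 seats).
Remainders in descending order: Zeta 0.9230, Theta 0.9123, Epsilon 0.7894, Eta 0.4624, Alpha 0.4559, Gamma 0.4108, Beta 0.0462.
Largest remainders: Zeta, Theta, Epsilon, Eta receive the extra seats.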